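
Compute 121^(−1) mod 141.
Apply the extended Euclidean algorithm to (141, 121), tracking rows (r, s, t) with s·141 + t·121 = r. Each division r_prev = q·r_cur + r_new produces the new row as (previous row) − q·(current row):
  row A: (141, 1, 0)   [1·141 + 0·121 = 141]
  row B: (121, 0, 1)   [0·141 + 1·121 = 121]
  141 = 1·121 + 20   → row C = row A − 1·row B = (20, 1, −1)   [check: 1·141 − 1·121 = 20]
  121 = 6·20 + 1   → row D = row B − 6·row C = (1, −6, 7)   [check: −6·141 + 7·121 = 1]
  20 = 20·1 + 0   → remainder 0, stop. gcd = 1 (last nonzero row D).
The gcd is 1, so 121 is invertible mod 141. The last nonzero row gives −6·141 + 7·121 = 1, so t = 7. So 121^(−1) ≡ 7 (mod 141). Verify: 121 · 7 = 847 ≡ 1 (mod 141). ✓

Final answer: 121^(−1) ≡ 7 (mod 141)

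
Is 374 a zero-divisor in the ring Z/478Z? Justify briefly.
gcd(374, 478) = 2 > 1, so 374 is not a unit in Z/478Z. In Z/nZ every nonzero non-unit is a zero-divisor: explicitly, take b = 478/gcd = 239 ≠ 0 (mod 478); then 374·239 = 89386 = 187·478, i.e. 374·239 ≡ 0 (mod 478). So 374 is a zero-divisor.

Final answer: YES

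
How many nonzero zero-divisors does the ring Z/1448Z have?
Z/1448Z has 727 nonzero zero-divisors

In Z/1448Z each nonzero element is either a unit (gcd with 1448 is 1) or a zero-divisor (gcd > 1). The number of units is φ(1448): factorise 1448 = 2^3 · 181, so φ(1448) = (2^3 − 2^2) · (181 − 1) = 4 · 180 = 720. The nonzero elements number 1448 − 1 = 1447. Hence the nonzero zero-divisors number 1447 − 720 = 727.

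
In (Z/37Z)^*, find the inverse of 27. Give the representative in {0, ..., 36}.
27^(−1) ≡ 11 (mod 37)

Apply the extended Euclidean algorithm to (37, 27), tracking rows (r, s, t) with s·37 + t·27 = r. Each division r_prev = q·r_cur + r_new produces the new row as (previous row) − q·(current row):
  row A: (37, 1, 0)   [1·37 + 0·27 = 37]
  row B: (27, 0, 1)   [0·37 + 1·27 = 27]
  37 = 1·27 + 10   → row C = row A − 1·row B = (10, 1, −1)   [check: 1·37 − 1·27 = 10]
  27 = 2·10 + 7   → row D = row B − 2·row C = (7, −2, 3)   [check: −2·37 + 3·27 = 7]
  10 = 1·7 + 3   → row E = row C − 1·row D = (3, 3, −4)   [check: 3·37 − 4·27 = 3]
  7 = 2·3 + 1   → row F = row D − 2·row E = (1, −8, 11)   [check: −8·37 + 11·27 = 1]
  3 = 3·1 + 0   → remainder 0, stop. gcd = 1 (last nonzero row F).
The gcd is 1, so 27 is invertible mod 37. The last nonzero row gives −8·37 + 11·27 = 1, so t = 11. So 27^(−1) ≡ 11 (mod 37). Verify: 27 · 11 = 297 ≡ 1 (mod 37). ✓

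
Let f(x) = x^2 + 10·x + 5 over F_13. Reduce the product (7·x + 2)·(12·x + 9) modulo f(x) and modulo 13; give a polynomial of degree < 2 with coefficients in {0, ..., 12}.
a · b ≡ x + 1 (mod f(x))

Multiply as integer polynomials: a · b = 84·x^2 + 87·x + 18. Reducing coefficients mod 13: a · b ≡ 6·x^2 + 9·x + 5. Now divide by f(x) = x^2 + 10·x + 5 in F_13[x], eliminating the leading term at each step:
  leading term 6·x^2: subtract (6)·f(x) = 6·x^2 + 8·x + 4, leaving x + 1 (coefficients mod 13)
The degree is now < 2, so this is the remainder. Hence a · b ≡ x + 1 in F_13[x]/(f).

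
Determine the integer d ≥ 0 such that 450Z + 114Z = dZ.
(450, 114) = (6); d = 6

In the PID Z, (a, b) is generated by gcd(a, b). Compute gcd(450, 114) with the extended Euclidean algorithm, tracking rows (r, s, t) with s·450 + t·114 = r:
  row A: (450, 1, 0)   [1·450 + 0·114 = 450]
  row B: (114, 0, 1)   [0·450 + 1·114 = 114]
  450 = 3·114 + 108   → row C = row A − 3·row B = (108, 1, −3)   [check: 1·450 − 3·114 = 108]
  114 = 1·108 + 6   → row D = row B − 1·row C = (6, −1, 4)   [check: −1·450 + 4·114 = 6]
  108 = 18·6 + 0   → remainder 0, stop. gcd = 6 (last nonzero row D).
So gcd(450, 114) = 6, with Bézout identity −1·450 + 4·114 = 6. Containment (⊇): the Bézout identity exhibits 6 as an element of (450, 114), giving (6) ⊆ (450, 114). Containment (⊆): since 6 | 450 and 6 | 114 (450 = 6·75, 114 = 6·19), every Z-linear combination of 450 and 114 is divisible by 6, so (450, 114) ⊆ (6). Therefore (450, 114) = (6), d = 6.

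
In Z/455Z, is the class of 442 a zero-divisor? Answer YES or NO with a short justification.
gcd(442, 455) = 13 > 1, so 442 is not a unit in Z/455Z. In Z/nZ every nonzero non-unit is a zero-divisor: explicitly, take b = 455/gcd = 35 ≠ 0 (mod 455); then 442·35 = 15470 = 34·455, i.e. 442·35 ≡ 0 (mod 455). So 442 is a zero-divisor.

Final answer: YES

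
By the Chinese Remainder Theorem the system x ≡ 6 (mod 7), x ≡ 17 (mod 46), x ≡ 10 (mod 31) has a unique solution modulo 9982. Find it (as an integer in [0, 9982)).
x ≡ 3513 (mod 9982); the representative in [0, 9982) is 3513

The moduli 7, 46, 31 are pairwise coprime, so by the CRT there is a unique solution mod 7·46·31 = 9982.
Solve by successive substitution. Start with x ≡ 6 (mod 7).
  Combine with x ≡ 17 (mod 46): write x = 6 + 7·t and require 6 + 7·t ≡ 17 (mod 46), i.e. 7·t ≡ 17 − 6 ≡ 11 (mod 46). Since 7^(−1) ≡ 33 (mod 46), t ≡ 33·11 ≡ 41 (mod 46). So x ≡ 6 + 7·41 = 293 (mod 322).
  Combine with x ≡ 10 (mod 31): write x = 293 + 322·t and require 293 + 322·t ≡ 10 (mod 31), i.e. 322·t ≡ 10 − 293 ≡ 27 (mod 31). Since 322^(−1) ≡ 13 (mod 31) (322 ≡ 12 (mod 31)), t ≡ 13·27 ≡ 10 (mod 31). So x ≡ 293 + 322·10 = 3513 (mod 9982).
Unique solution in [0, 9982): x = 3513.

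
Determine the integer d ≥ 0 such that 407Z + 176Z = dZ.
In the PID Z, (a, b) is generated by gcd(a, b). Compute gcd(407, 176) with the extended Euclidean algorithm, tracking rows (r, s, t) with s·407 + t·176 = r:
  row A: (407, 1, 0)   [1·407 + 0·176 = 407]
  row B: (176, 0, 1)   [0·407 + 1·176 = 176]
  407 = 2·176 + 55   → row C = row A − 2·row B = (55, 1, −2)   [check: 1·407 − 2·176 = 55]
  176 = 3·55 + 11   → row D = row B − 3·row C = (11, −3, 7)   [check: −3·407 + 7·176 = 11]
  55 = 5·11 + 0   → remainder 0, stop. gcd = 11 (last nonzero row D).
So gcd(407, 176) = 11, with Bézout identity −3·407 + 7·176 = 11. Containment (⊇): the Bézout identity exhibits 11 as an element of (407, 176), giving (11) ⊆ (407, 176). Containment (⊆): since 11 | 407 and 11 | 176 (407 = 11·37, 176 = 11·16), every Z-linear combination of 407 and 176 is divisible by 11, so (407, 176) ⊆ (11). Therefore (407, 176) = (11), d = 11.

Final answer: (407, 176) = (11); d = 11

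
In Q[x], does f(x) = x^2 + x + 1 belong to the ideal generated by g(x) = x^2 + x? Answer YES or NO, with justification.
NO

In Q[x] the ideal (g) consists of all multiples of g, so f ∈ (g) iff g | f, i.e. iff the remainder of f on division by g is 0. Divide f by g (g is monic, so eliminate the leading term of the running remainder at each step):
  leading term x^2: subtract (1)·g(x) = x^2 + x, leaving 1
The remainder r(x) = 1 ≠ 0 (and deg r < deg g), so g ∤ f, i.e. f ∉ (g).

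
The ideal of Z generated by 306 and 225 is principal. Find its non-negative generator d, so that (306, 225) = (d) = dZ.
(306, 225) = (9); d = 9

In the PID Z, (a, b) is generated by gcd(a, b). Compute gcd(306, 225) with the extended Euclidean algorithm, tracking rows (r, s, t) with s·306 + t·225 = r:
  row A: (306, 1, 0)   [1·306 + 0·225 = 306]
  row B: (225, 0, 1)   [0·306 + 1·225 = 225]
  306 = 1·225 + 81   → row C = row A − 1·row B = (81, 1, −1)   [check: 1·306 − 1·225 = 81]
  225 = 2·81 + 63   → row D = row B − 2·row C = (63, −2, 3)   [check: −2·306 + 3·225 = 63]
  81 = 1·63 + 18   → row E = row C − 1·row D = (18, 3, −4)   [check: 3·306 − 4·225 = 18]
  63 = 3·18 + 9   → row F = row D − 3·row E = (9, −11, 15)   [check: −11·306 + 15·225 = 9]
  18 = 2·9 + 0   → remainder 0, stop. gcd = 9 (last nonzero row F).
So gcd(306, 225) = 9, with Bézout identity −11·306 + 15·225 = 9. Containment (⊇): the Bézout identity exhibits 9 as an element of (306, 225), giving (9) ⊆ (306, 225). Containment (⊆): since 9 | 306 and 9 | 225 (306 = 9·34, 225 = 9·25), every Z-linear combination of 306 and 225 is divisible by 9, so (306, 225) ⊆ (9). Therefore (306, 225) = (9), d = 9.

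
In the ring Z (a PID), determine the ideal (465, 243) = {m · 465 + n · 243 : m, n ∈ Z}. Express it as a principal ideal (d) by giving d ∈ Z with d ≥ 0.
(465, 243) = (3); d = 3

In the PID Z, (a, b) is generated by gcd(a, b). Compute gcd(465, 243) with the extended Euclidean algorithm, tracking rows (r, s, t) with s·465 + t·243 = r:
  row A: (465, 1, 0)   [1·465 + 0·243 = 465]
  row B: (243, 0, 1)   [0·465 + 1·243 = 243]
  465 = 1·243 + 222   → row C = row A − 1·row B = (222, 1, −1)   [check: 1·465 − 1·243 = 222]
  243 = 1·222 + 21   → row D = row B − 1·row C = (21, −1, 2)   [check: −1·465 + 2·243 = 21]
  222 = 10·21 + 12   → row E = row C − 10·row D = (12, 11, −21)   [check: 11·465 − 21·243 = 12]
  21 = 1·12 + 9   → row F = row D − 1·row E = (9, −12, 23)   [check: −12·465 + 23·243 = 9]
  12 = 1·9 + 3   → row G = row E − 1·row F = (3, 23, −44)   [check: 23·465 − 44·243 = 3]
  9 = 3·3 + 0   → remainder 0, stop. gcd = 3 (last nonzero row G).
So gcd(465, 243) = 3, with Bézout identity 23·465 − 44·243 = 3. Containment (⊇): the Bézout identity exhibits 3 as an element of (465, 243), giving (3) ⊆ (465, 243). Containment (⊆): since 3 | 465 and 3 | 243 (465 = 3·155, 243 = 3·81), every Z-linear combination of 465 and 243 is divisible by 3, so (465, 243) ⊆ (3). Therefore (465, 243) = (3), d = 3.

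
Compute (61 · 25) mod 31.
6

Reduce the factors first: 61 ≡ 30 (mod 31), so 61 · 25 ≡ 30 · 25 (mod 31). 30 · 25 = 750. Dividing by 31: 750 = 24·31 + 6. So (61 · 25) mod 31 = 6.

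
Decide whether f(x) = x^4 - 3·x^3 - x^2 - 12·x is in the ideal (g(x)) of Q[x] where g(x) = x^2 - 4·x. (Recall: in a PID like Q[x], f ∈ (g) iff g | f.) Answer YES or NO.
In Q[x] the ideal (g) consists of all multiples of g, so f ∈ (g) iff g | f, i.e. iff the remainder of f on division by g is 0. Divide f by g (g is monic, so eliminate the leading term of the running remainder at each step):
  leading term x^4: subtract (x^2)·g(x) = x^4 - 4·x^3, leaving x^3 - x^2 - 12·x
  leading term x^3: subtract (x)·g(x) = x^3 - 4·x^2, leaving 3·x^2 - 12·x
  leading term 3·x^2: subtract (3)·g(x) = 3·x^2 - 12·x, leaving 0
The remainder is 0, so f(x) = g(x) · h(x) with h(x) = x^2 + x + 3. Hence g | f, i.e. f ∈ (g).

Final answer: YES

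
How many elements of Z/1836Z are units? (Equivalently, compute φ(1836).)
An element a ∈ Z/1836Z is a unit iff gcd(a, 1836) = 1, so the number of units is φ(1836). φ is multiplicative, with φ(p^e) = p^e − p^(e−1). Factorise 1836 = 2^2 · 3^3 · 17. Then
  φ(1836) = (2^2 − 2^1) · (3^3 − 3^2) · (17 − 1) = 2 · 18 · 16 = 576.

Final answer: Z/1836Z has φ(1836) = 576 units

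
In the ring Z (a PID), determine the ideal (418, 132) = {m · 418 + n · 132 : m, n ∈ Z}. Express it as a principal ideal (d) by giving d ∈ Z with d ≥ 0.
In the PID Z, (a, b) is generated by gcd(a, b). Compute gcd(418, 132) with the extended Euclidean algorithm, tracking rows (r, s, t) with s·418 + t·132 = r:
  row A: (418, 1, 0)   [1·418 + 0·132 = 418]
  row B: (132, 0, 1)   [0·418 + 1·132 = 132]
  418 = 3·132 + 22   → row C = row A − 3·row B = (22, 1, −3)   [check: 1·418 − 3·132 = 22]
  132 = 6·22 + 0   → remainder 0, stop. gcd = 22 (last nonzero row C).
So gcd(418, 132) = 22, with Bézout identity 1·418 − 3·132 = 22. Containment (⊇): the Bézout identity exhibits 22 as an element of (418, 132), giving (22) ⊆ (418, 132). Containment (⊆): since 22 | 418 and 22 | 132 (418 = 22·19, 132 = 22·6), every Z-linear combination of 418 and 132 is divisible by 22, so (418, 132) ⊆ (22). Therefore (418, 132) = (22), d = 22.

Final answer: (418, 132) = (22); d = 22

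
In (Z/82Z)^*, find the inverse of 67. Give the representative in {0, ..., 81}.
67^(−1) ≡ 71 (mod 82)

Apply the extended Euclidean algorithm to (82, 67), tracking rows (r, s, t) with s·82 + t·67 = r. Each division r_prev = q·r_cur + r_new produces the new row as (previous row) − q·(current row):
  row A: (82, 1, 0)   [1·82 + 0·67 = 82]
  row B: (67, 0, 1)   [0·82 + 1·67 = 67]
  82 = 1·67 + 15   → row C = row A − 1·row B = (15, 1, −1)   [check: 1·82 − 1·67 = 15]
  67 = 4·15 + 7   → row D = row B − 4·row C = (7, −4, 5)   [check: −4·82 + 5·67 = 7]
  15 = 2·7 + 1   → row E = row C − 2·row D = (1, 9, −11)   [check: 9·82 − 11·67 = 1]
  7 = 7·1 + 0   → remainder 0, stop. gcd = 1 (last nonzero row E).
The gcd is 1, so 67 is invertible mod 82. The last nonzero row gives 9·82 − 11·67 = 1, so t = −11. So 67^(−1) ≡ −11 ≡ 71 (mod 82). Verify: 67 · 71 = 4757 ≡ 1 (mod 82). ✓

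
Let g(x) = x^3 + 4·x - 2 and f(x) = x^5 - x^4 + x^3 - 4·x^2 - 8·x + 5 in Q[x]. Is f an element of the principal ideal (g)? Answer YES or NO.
In Q[x] the ideal (g) consists of all multiples of g, so f ∈ (g) iff g | f, i.e. iff the remainder of f on division by g is 0. Divide f by g (g is monic, so eliminate the leading term of the running remainder at each step):
  leading term x^5: subtract (x^2)·g(x) = x^5 + 4·x^3 - 2·x^2, leaving -x^4 - 3·x^3 - 2·x^2 - 8·x + 5
  leading term -x^4: subtract (-x)·g(x) = -x^4 - 4·x^2 + 2·x, leaving -3·x^3 + 2·x^2 - 10·x + 5
  leading term -3·x^3: subtract (-3)·g(x) = -3·x^3 - 12·x + 6, leaving 2·x^2 + 2·x - 1
The remainder r(x) = 2·x^2 + 2·x - 1 ≠ 0 (and deg r < deg g), so g ∤ f, i.e. f ∉ (g).

Final answer: NO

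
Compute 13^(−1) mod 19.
Apply the extended Euclidean algorithm to (19, 13), tracking rows (r, s, t) with s·19 + t·13 = r. Each division r_prev = q·r_cur + r_new produces the new row as (previous row) − q·(current row):
  row A: (19, 1, 0)   [1·19 + 0·13 = 19]
  row B: (13, 0, 1)   [0·19 + 1·13 = 13]
  19 = 1·13 + 6   → row C = row A − 1·row B = (6, 1, −1)   [check: 1·19 − 1·13 = 6]
  13 = 2·6 + 1   → row D = row B − 2·row C = (1, −2, 3)   [check: −2·19 + 3·13 = 1]
  6 = 6·1 + 0   → remainder 0, stop. gcd = 1 (last nonzero row D).
The gcd is 1, so 13 is invertible mod 19. The last nonzero row gives −2·19 + 3·13 = 1, so t = 3. So 13^(−1) ≡ 3 (mod 19). Verify: 13 · 3 = 39 ≡ 1 (mod 19). ✓

Final answer: 13^(−1) ≡ 3 (mod 19)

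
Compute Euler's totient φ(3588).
φ(3588) = 1056

φ is multiplicative, with φ(p^e) = p^e − p^(e−1). Factorise 3588 = 2^2 · 3 · 13 · 23. Then
  φ(3588) = (2^2 − 2^1) · (3 − 1) · (13 − 1) · (23 − 1) = 2 · 2 · 12 · 22 = 1056.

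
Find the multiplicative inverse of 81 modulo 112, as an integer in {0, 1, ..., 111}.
81^(−1) ≡ 65 (mod 112)

Apply the extended Euclidean algorithm to (112, 81), tracking rows (r, s, t) with s·112 + t·81 = r. Each division r_prev = q·r_cur + r_new produces the new row as (previous row) − q·(current row):
  row A: (112, 1, 0)   [1·112 + 0·81 = 112]
  row B: (81, 0, 1)   [0·112 + 1·81 = 81]
  112 = 1·81 + 31   → row C = row A − 1·row B = (31, 1, −1)   [check: 1·112 − 1·81 = 31]
  81 = 2·31 + 19   → row D = row B − 2·row C = (19, −2, 3)   [check: −2·112 + 3·81 = 19]
  31 = 1·19 + 12   → row E = row C − 1·row D = (12, 3, −4)   [check: 3·112 − 4·81 = 12]
  19 = 1·12 + 7   → row F = row D − 1·row E = (7, −5, 7)   [check: −5·112 + 7·81 = 7]
  12 = 1·7 + 5   → row G = row E − 1·row F = (5, 8, −11)   [check: 8·112 − 11·81 = 5]
  7 = 1·5 + 2   → row H = row F − 1·row G = (2, −13, 18)   [check: −13·112 + 18·81 = 2]
  5 = 2·2 + 1   → row I = row G − 2·row H = (1, 34, −47)   [check: 34·112 − 47·81 = 1]
  2 = 2·1 + 0   → remainder 0, stop. gcd = 1 (last nonzero row I).
The gcd is 1, so 81 is invertible mod 112. The last nonzero row gives 34·112 − 47·81 = 1, so t = −47. So 81^(−1) ≡ −47 ≡ 65 (mod 112). Verify: 81 · 65 = 5265 ≡ 1 (mod 112). ✓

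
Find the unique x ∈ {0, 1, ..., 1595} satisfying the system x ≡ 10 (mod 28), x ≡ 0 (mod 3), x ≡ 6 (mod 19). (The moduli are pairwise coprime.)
The moduli 28, 3, 19 are pairwise coprime, so by the CRT there is a unique solution mod 28·3·19 = 1596.
Solve by successive substitution. Start with x ≡ 10 (mod 28).
  Combine with x ≡ 0 (mod 3): write x = 10 + 28·t and require 10 + 28·t ≡ 0 (mod 3), i.e. 28·t ≡ 0 − 10 ≡ 2 (mod 3). Since 28^(−1) ≡ 1 (mod 3) (28 ≡ 1 (mod 3)), t ≡ 1·2 ≡ 2 (mod 3). So x ≡ 10 + 28·2 = 66 (mod 84).
  Combine with x ≡ 6 (mod 19): write x = 66 + 84·t and require 66 + 84·t ≡ 6 (mod 19), i.e. 84·t ≡ 6 − 66 ≡ 16 (mod 19). Since 84^(−1) ≡ 12 (mod 19) (84 ≡ 8 (mod 19)), t ≡ 12·16 ≡ 2 (mod 19). So x ≡ 66 + 84·2 = 234 (mod 1596).
Unique solution in [0, 1596): x = 234.

Final answer: x ≡ 234 (mod 1596); the representative in [0, 1596) is 234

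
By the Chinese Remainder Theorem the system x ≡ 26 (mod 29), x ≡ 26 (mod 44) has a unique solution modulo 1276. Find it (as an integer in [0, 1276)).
x ≡ 26 (mod 1276); the representative in [0, 1276) is 26

The moduli 29, 44 are pairwise coprime, so by the CRT there is a unique solution mod 29·44 = 1276.
Solve by successive substitution. Start with x ≡ 26 (mod 29).
  Combine with x ≡ 26 (mod 44): write x = 26 + 29·t and require 26 + 29·t ≡ 26 (mod 44), i.e. 29·t ≡ 26 − 26 ≡ 0 (mod 44). Since 29^(−1) ≡ 41 (mod 44), t ≡ 41·0 ≡ 0 (mod 44). So x ≡ 26 + 29·0 = 26 (mod 1276).
Unique solution in [0, 1276): x = 26.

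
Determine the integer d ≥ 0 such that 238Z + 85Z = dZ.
(238, 85) = (17); d = 17

In the PID Z, (a, b) is generated by gcd(a, b). Compute gcd(238, 85) with the extended Euclidean algorithm, tracking rows (r, s, t) with s·238 + t·85 = r:
  row A: (238, 1, 0)   [1·238 + 0·85 = 238]
  row B: (85, 0, 1)   [0·238 + 1·85 = 85]
  238 = 2·85 + 68   → row C = row A − 2·row B = (68, 1, −2)   [check: 1·238 − 2·85 = 68]
  85 = 1·68 + 17   → row D = row B − 1·row C = (17, −1, 3)   [check: −1·238 + 3·85 = 17]
  68 = 4·17 + 0   → remainder 0, stop. gcd = 17 (last nonzero row D).
So gcd(238, 85) = 17, with Bézout identity −1·238 + 3·85 = 17. Containment (⊇): the Bézout identity exhibits 17 as an element of (238, 85), giving (17) ⊆ (238, 85). Containment (⊆): since 17 | 238 and 17 | 85 (238 = 17·14, 85 = 17·5), every Z-linear combination of 238 and 85 is divisible by 17, so (238, 85) ⊆ (17). Therefore (238, 85) = (17), d = 17.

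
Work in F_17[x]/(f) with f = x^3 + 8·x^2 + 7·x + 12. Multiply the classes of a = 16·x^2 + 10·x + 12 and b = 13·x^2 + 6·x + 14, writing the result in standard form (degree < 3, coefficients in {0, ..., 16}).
Multiply as integer polynomials: a · b = 208·x^4 + 226·x^3 + 440·x^2 + 212·x + 168. Reducing coefficients mod 17: a · b ≡ 4·x^4 + 5·x^3 + 15·x^2 + 8·x + 15. Now divide by f(x) = x^3 + 8·x^2 + 7·x + 12 in F_17[x], eliminating the leading term at each step:
  leading term 4·x^4: subtract (4·x)·f(x) = 4·x^4 + 15·x^3 + 11·x^2 + 14·x, leaving 7·x^3 + 4·x^2 + 11·x + 15 (coefficients mod 17)
  leading term 7·x^3: subtract (7)·f(x) = 7·x^3 + 5·x^2 + 15·x + 16, leaving 16·x^2 + 13·x + 16 (coefficients mod 17)
The degree is now < 3, so this is the remainder. Hence a · b ≡ 16·x^2 + 13·x + 16 in F_17[x]/(f).

Final answer: a · b ≡ 16·x^2 + 13·x + 16 (mod f(x))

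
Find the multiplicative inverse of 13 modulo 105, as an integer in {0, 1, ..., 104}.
13^(−1) ≡ 97 (mod 105)

Apply the extended Euclidean algorithm to (105, 13), tracking rows (r, s, t) with s·105 + t·13 = r. Each division r_prev = q·r_cur + r_new produces the new row as (previous row) − q·(current row):
  row A: (105, 1, 0)   [1·105 + 0·13 = 105]
  row B: (13, 0, 1)   [0·105 + 1·13 = 13]
  105 = 8·13 + 1   → row C = row A − 8·row B = (1, 1, −8)   [check: 1·105 − 8·13 = 1]
  13 = 13·1 + 0   → remainder 0, stop. gcd = 1 (last nonzero row C).
The gcd is 1, so 13 is invertible mod 105. The last nonzero row gives 1·105 − 8·13 = 1, so t = −8. So 13^(−1) ≡ −8 ≡ 97 (mod 105). Verify: 13 · 97 = 1261 ≡ 1 (mod 105). ✓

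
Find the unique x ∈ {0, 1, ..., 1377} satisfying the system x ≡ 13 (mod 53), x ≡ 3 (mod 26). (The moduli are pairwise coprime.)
x ≡ 861 (mod 1378); the representative in [0, 1378) is 861

The moduli 53, 26 are pairwise coprime, so by the CRT there is a unique solution mod 53·26 = 1378.
Solve by successive substitution. Start with x ≡ 13 (mod 53).
  Combine with x ≡ 3 (mod 26): write x = 13 + 53·t and require 13 + 53·t ≡ 3 (mod 26), i.e. 53·t ≡ 3 − 13 ≡ 16 (mod 26). Since 53^(−1) ≡ 1 (mod 26) (53 ≡ 1 (mod 26)), t ≡ 1·16 ≡ 16 (mod 26). So x ≡ 13 + 53·16 = 861 (mod 1378).
Unique solution in [0, 1378): x = 861.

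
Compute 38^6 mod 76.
0

Use repeated squaring. Binary(6) = 110. Walk through the bits of the exponent 6 left-to-right: at each bit after the leading one, square the running value, then multiply by 38 if the bit is 1 (always reducing mod 76):
  bit 1 = 1 (leading): start with 38.
  bit 2 = 1: square 38^2 = 1444 ≡ 0; bit is 1, so multiply 0·38 = 0 (mod 76).
  bit 3 = 0: square 0^2 = 0 (mod 76).
Final value: 38^6 ≡ 0 (mod 76).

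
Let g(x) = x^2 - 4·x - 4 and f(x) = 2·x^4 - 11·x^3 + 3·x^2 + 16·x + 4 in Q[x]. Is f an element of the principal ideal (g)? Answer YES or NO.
In Q[x] the ideal (g) consists of all multiples of g, so f ∈ (g) iff g | f, i.e. iff the remainder of f on division by g is 0. Divide f by g (g is monic, so eliminate the leading term of the running remainder at each step):
  leading term 2·x^4: subtract (2·x^2)·g(x) = 2·x^4 - 8·x^3 - 8·x^2, leaving -3·x^3 + 11·x^2 + 16·x + 4
  leading term -3·x^3: subtract (-3·x)·g(x) = -3·x^3 + 12·x^2 + 12·x, leaving -x^2 + 4·x + 4
  leading term -x^2: subtract (-1)·g(x) = -x^2 + 4·x + 4, leaving 0
The remainder is 0, so f(x) = g(x) · h(x) with h(x) = 2·x^2 - 3·x - 1. Hence g | f, i.e. f ∈ (g).

Final answer: YES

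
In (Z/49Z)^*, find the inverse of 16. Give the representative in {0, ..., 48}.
16^(−1) ≡ 46 (mod 49)

Apply the extended Euclidean algorithm to (49, 16), tracking rows (r, s, t) with s·49 + t·16 = r. Each division r_prev = q·r_cur + r_new produces the new row as (previous row) − q·(current row):
  row A: (49, 1, 0)   [1·49 + 0·16 = 49]
  row B: (16, 0, 1)   [0·49 + 1·16 = 16]
  49 = 3·16 + 1   → row C = row A − 3·row B = (1, 1, −3)   [check: 1·49 − 3·16 = 1]
  16 = 16·1 + 0   → remainder 0, stop. gcd = 1 (last nonzero row C).
The gcd is 1, so 16 is invertible mod 49. The last nonzero row gives 1·49 − 3·16 = 1, so t = −3. So 16^(−1) ≡ −3 ≡ 46 (mod 49). Verify: 16 · 46 = 736 ≡ 1 (mod 49). ✓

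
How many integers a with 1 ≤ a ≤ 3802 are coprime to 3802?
1900

The number of a ∈ {1, ..., 3802} with gcd(a, 3802) = 1 is by definition Euler's totient φ(3802). φ is multiplicative, with φ(p^e) = p^e − p^(e−1). Factorise 3802 = 2 · 1901. Then
  φ(3802) = (2 − 1) · (1901 − 1) = 1 · 1900 = 1900.
So there are 1900 such integers.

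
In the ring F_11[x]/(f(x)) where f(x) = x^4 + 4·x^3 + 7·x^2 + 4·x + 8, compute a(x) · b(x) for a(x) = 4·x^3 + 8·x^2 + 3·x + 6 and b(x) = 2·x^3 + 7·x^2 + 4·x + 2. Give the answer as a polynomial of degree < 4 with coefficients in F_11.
a · b ≡ 6·x^3 + 8·x^2 + 5·x (mod f(x))

Multiply as integer polynomials: a · b = 8·x^6 + 44·x^5 + 78·x^4 + 73·x^3 + 70·x^2 + 30·x + 12. Reducing coefficients mod 11: a · b ≡ 8·x^6 + x^4 + 7·x^3 + 4·x^2 + 8·x + 1. Now divide by f(x) = x^4 + 4·x^3 + 7·x^2 + 4·x + 8 in F_11[x], eliminating the leading term at each step:
  leading term 8·x^6: subtract (8·x^2)·f(x) = 8·x^6 + 10·x^5 + x^4 + 10·x^3 + 9·x^2, leaving x^5 + 8·x^3 + 6·x^2 + 8·x + 1 (coefficients mod 11)
  leading term x^5: subtract (x)·f(x) = x^5 + 4·x^4 + 7·x^3 + 4·x^2 + 8·x, leaving 7·x^4 + x^3 + 2·x^2 + 1 (coefficients mod 11)
  leading term 7·x^4: subtract (7)·f(x) = 7·x^4 + 6·x^3 + 5·x^2 + 6·x + 1, leaving 6·x^3 + 8·x^2 + 5·x (coefficients mod 11)
The degree is now < 4, so this is the remainder. Hence a · b ≡ 6·x^3 + 8·x^2 + 5·x in F_11[x]/(f).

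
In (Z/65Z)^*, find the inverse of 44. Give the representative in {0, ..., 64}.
Apply the extended Euclidean algorithm to (65, 44), tracking rows (r, s, t) with s·65 + t·44 = r. Each division r_prev = q·r_cur + r_new produces the new row as (previous row) − q·(current row):
  row A: (65, 1, 0)   [1·65 + 0·44 = 65]
  row B: (44, 0, 1)   [0·65 + 1·44 = 44]
  65 = 1·44 + 21   → row C = row A − 1·row B = (21, 1, −1)   [check: 1·65 − 1·44 = 21]
  44 = 2·21 + 2   → row D = row B − 2·row C = (2, −2, 3)   [check: −2·65 + 3·44 = 2]
  21 = 10·2 + 1   → row E = row C − 10·row D = (1, 21, −31)   [check: 21·65 − 31·44 = 1]
  2 = 2·1 + 0   → remainder 0, stop. gcd = 1 (last nonzero row E).
The gcd is 1, so 44 is invertible mod 65. The last nonzero row gives 21·65 − 31·44 = 1, so t = −31. So 44^(−1) ≡ −31 ≡ 34 (mod 65). Verify: 44 · 34 = 1496 ≡ 1 (mod 65). ✓

Final answer: 44^(−1) ≡ 34 (mod 65)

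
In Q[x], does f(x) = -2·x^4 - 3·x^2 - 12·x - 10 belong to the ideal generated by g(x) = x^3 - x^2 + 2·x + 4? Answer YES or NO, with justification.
NO

In Q[x] the ideal (g) consists of all multiples of g, so f ∈ (g) iff g | f, i.e. iff the remainder of f on division by g is 0. Divide f by g (g is monic, so eliminate the leading term of the running remainder at each step):
  leading term -2·x^4: subtract (-2·x)·g(x) = -2·x^4 + 2·x^3 - 4·x^2 - 8·x, leaving -2·x^3 + x^2 - 4·x - 10
  leading term -2·x^3: subtract (-2)·g(x) = -2·x^3 + 2·x^2 - 4·x - 8, leaving -x^2 - 2
The remainder r(x) = -x^2 - 2 ≠ 0 (and deg r < deg g), so g ∤ f, i.e. f ∉ (g).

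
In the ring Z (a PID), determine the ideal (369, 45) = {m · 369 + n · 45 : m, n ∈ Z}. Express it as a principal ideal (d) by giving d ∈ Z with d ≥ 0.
In the PID Z, (a, b) is generated by gcd(a, b). Compute gcd(369, 45) with the extended Euclidean algorithm, tracking rows (r, s, t) with s·369 + t·45 = r:
  row A: (369, 1, 0)   [1·369 + 0·45 = 369]
  row B: (45, 0, 1)   [0·369 + 1·45 = 45]
  369 = 8·45 + 9   → row C = row A − 8·row B = (9, 1, −8)   [check: 1·369 − 8·45 = 9]
  45 = 5·9 + 0   → remainder 0, stop. gcd = 9 (last nonzero row C).
So gcd(369, 45) = 9, with Bézout identity 1·369 − 8·45 = 9. Containment (⊇): the Bézout identity exhibits 9 as an element of (369, 45), giving (9) ⊆ (369, 45). Containment (⊆): since 9 | 369 and 9 | 45 (369 = 9·41, 45 = 9·5), every Z-linear combination of 369 and 45 is divisible by 9, so (369, 45) ⊆ (9). Therefore (369, 45) = (9), d = 9.

Final answer: (369, 45) = (9); d = 9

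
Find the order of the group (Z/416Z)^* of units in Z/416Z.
|(Z/416Z)^*| = 192

(Z/416Z)^* consists of the classes a with gcd(a, 416) = 1, so its order is φ(416). φ is multiplicative, with φ(p^e) = p^e − p^(e−1). Factorise 416 = 2^5 · 13. Then
  φ(416) = (2^5 − 2^4) · (13 − 1) = 16 · 12 = 192.
Thus |(Z/416Z)^*| = 192.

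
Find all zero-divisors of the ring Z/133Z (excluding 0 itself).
An element a ∈ Z/133Z (with a ≠ 0) is a zero-divisor iff gcd(a, 133) > 1 (because a is a unit precisely when gcd(a, n) = 1, and in Z/nZ every nonzero, non-unit element is a zero-divisor). Scan a = 1, ..., 132 and keep those with gcd(a, 133) > 1:
  gcd(7, 133) = 7, gcd(14, 133) = 7, gcd(19, 133) = 19, gcd(21, 133) = 7, gcd(28, 133) = 7, gcd(35, 133) = 7, gcd(38, 133) = 19, gcd(42, 133) = 7, gcd(49, 133) = 7, gcd(56, 133) = 7, gcd(57, 133) = 19, gcd(63, 133) = 7, gcd(70, 133) = 7, gcd(76, 133) = 19, gcd(77, 133) = 7, gcd(84, 133) = 7, gcd(91, 133) = 7, gcd(95, 133) = 19, gcd(98, 133) = 7, gcd(105, 133) = 7, gcd(112, 133) = 7, gcd(114, 133) = 19, gcd(119, 133) = 7, gcd(126, 133) = 7.
All other a ∈ {1, ..., 132} have gcd(a, 133) = 1 and are units. So the nonzero zero-divisors are exactly the 24 values of a appearing in this scan.

Final answer: nonzero zero-divisors of Z/133Z = {7, 14, 19, 21, 28, 35, 38, 42, 49, 56, 57, 63, 70, 76, 77, 84, 91, 95, 98, 105, 112, 114, 119, 126}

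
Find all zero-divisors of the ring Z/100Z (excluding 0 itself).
An element a ∈ Z/100Z (with a ≠ 0) is a zero-divisor iff gcd(a, 100) > 1 (because a is a unit precisely when gcd(a, n) = 1, and in Z/nZ every nonzero, non-unit element is a zero-divisor). Scan a = 1, ..., 99 and keep those with gcd(a, 100) > 1:
  gcd(2, 100) = 2, gcd(4, 100) = 4, gcd(5, 100) = 5, gcd(6, 100) = 2, gcd(8, 100) = 4, gcd(10, 100) = 10, gcd(12, 100) = 4, gcd(14, 100) = 2, gcd(15, 100) = 5, gcd(16, 100) = 4, gcd(18, 100) = 2, gcd(20, 100) = 20, gcd(22, 100) = 2, gcd(24, 100) = 4, gcd(25, 100) = 25, gcd(26, 100) = 2, gcd(28, 100) = 4, gcd(30, 100) = 10, gcd(32, 100) = 4, gcd(34, 100) = 2, gcd(35, 100) = 5, gcd(36, 100) = 4, gcd(38, 100) = 2, gcd(40, 100) = 20, gcd(42, 100) = 2, gcd(44, 100) = 4, gcd(45, 100) = 5, gcd(46, 100) = 2, gcd(48, 100) = 4, gcd(50, 100) = 50, gcd(52, 100) = 4, gcd(54, 100) = 2, gcd(55, 100) = 5, gcd(56, 100) = 4, gcd(58, 100) = 2, gcd(60, 100) = 20, gcd(62, 100) = 2, gcd(64, 100) = 4, gcd(65, 100) = 5, gcd(66, 100) = 2, gcd(68, 100) = 4, gcd(70, 100) = 10, gcd(72, 100) = 4, gcd(74, 100) = 2, gcd(75, 100) = 25, gcd(76, 100) = 4, gcd(78, 100) = 2, gcd(80, 100) = 20, gcd(82, 100) = 2, gcd(84, 100) = 4, gcd(85, 100) = 5, gcd(86, 100) = 2, gcd(88, 100) = 4, gcd(90, 100) = 10, gcd(92, 100) = 4, gcd(94, 100) = 2, gcd(95, 100) = 5, gcd(96, 100) = 4, gcd(98, 100) = 2.
All other a ∈ {1, ..., 99} have gcd(a, 100) = 1 and are units. So the nonzero zero-divisors are exactly the 59 values of a appearing in this scan.

Final answer: nonzero zero-divisors of Z/100Z = {2, 4, 5, 6, 8, 10, 12, 14, 15, 16, 18, 20, 22, 24, 25, 26, 28, 30, 32, 34, 35, 36, 38, 40, 42, 44, 45, 46, 48, 50, 52, 54, 55, 56, 58, 60, 62, 64, 65, 66, 68, 70, 72, 74, 75, 76, 78, 80, 82, 84, 85, 86, 88, 90, 92, 94, 95, 96, 98}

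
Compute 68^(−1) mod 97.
68^(−1) ≡ 10 (mod 97)

Apply the extended Euclidean algorithm to (97, 68), tracking rows (r, s, t) with s·97 + t·68 = r. Each division r_prev = q·r_cur + r_new produces the new row as (previous row) − q·(current row):
  row A: (97, 1, 0)   [1·97 + 0·68 = 97]
  row B: (68, 0, 1)   [0·97 + 1·68 = 68]
  97 = 1·68 + 29   → row C = row A − 1·row B = (29, 1, −1)   [check: 1·97 − 1·68 = 29]
  68 = 2·29 + 10   → row D = row B − 2·row C = (10, −2, 3)   [check: −2·97 + 3·68 = 10]
  29 = 2·10 + 9   → row E = row C − 2·row D = (9, 5, −7)   [check: 5·97 − 7·68 = 9]
  10 = 1·9 + 1   → row F = row D − 1·row E = (1, −7, 10)   [check: −7·97 + 10·68 = 1]
  9 = 9·1 + 0   → remainder 0, stop. gcd = 1 (last nonzero row F).
The gcd is 1, so 68 is invertible mod 97. The last nonzero row gives −7·97 + 10·68 = 1, so t = 10. So 68^(−1) ≡ 10 (mod 97). Verify: 68 · 10 = 680 ≡ 1 (mod 97). ✓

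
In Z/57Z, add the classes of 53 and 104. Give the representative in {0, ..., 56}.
43

Reduce the summands first: 104 ≡ 47 (mod 57), so 53 + 104 ≡ 53 + 47 (mod 57). 53 + 47 = 100; 100 = 1·57 + 43, so (53 + 104) mod 57 = 43.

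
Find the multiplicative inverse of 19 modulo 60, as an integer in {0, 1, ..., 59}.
19^(−1) ≡ 19 (mod 60)

Apply the extended Euclidean algorithm to (60, 19), tracking rows (r, s, t) with s·60 + t·19 = r. Each division r_prev = q·r_cur + r_new produces the new row as (previous row) − q·(current row):
  row A: (60, 1, 0)   [1·60 + 0·19 = 60]
  row B: (19, 0, 1)   [0·60 + 1·19 = 19]
  60 = 3·19 + 3   → row C = row A − 3·row B = (3, 1, −3)   [check: 1·60 − 3·19 = 3]
  19 = 6·3 + 1   → row D = row B − 6·row C = (1, −6, 19)   [check: −6·60 + 19·19 = 1]
  3 = 3·1 + 0   → remainder 0, stop. gcd = 1 (last nonzero row D).
The gcd is 1, so 19 is invertible mod 60. The last nonzero row gives −6·60 + 19·19 = 1, so t = 19. So 19^(−1) ≡ 19 (mod 60). Verify: 19 · 19 = 361 ≡ 1 (mod 60). ✓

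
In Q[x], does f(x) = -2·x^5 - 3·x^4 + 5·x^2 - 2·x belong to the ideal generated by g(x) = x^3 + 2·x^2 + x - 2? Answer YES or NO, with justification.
In Q[x] the ideal (g) consists of all multiples of g, so f ∈ (g) iff g | f, i.e. iff the remainder of f on division by g is 0. Divide f by g (g is monic, so eliminate the leading term of the running remainder at each step):
  leading term -2·x^5: subtract (-2·x^2)·g(x) = -2·x^5 - 4·x^4 - 2·x^3 + 4·x^2, leaving x^4 + 2·x^3 + x^2 - 2·x
  leading term x^4: subtract (x)·g(x) = x^4 + 2·x^3 + x^2 - 2·x, leaving 0
The remainder is 0, so f(x) = g(x) · h(x) with h(x) = -2·x^2 + x. Hence g | f, i.e. f ∈ (g).

Final answer: YES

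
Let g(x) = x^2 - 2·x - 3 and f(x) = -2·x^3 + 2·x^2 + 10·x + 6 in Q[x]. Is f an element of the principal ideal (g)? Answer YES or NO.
YES

In Q[x] the ideal (g) consists of all multiples of g, so f ∈ (g) iff g | f, i.e. iff the remainder of f on division by g is 0. Divide f by g (g is monic, so eliminate the leading term of the running remainder at each step):
  leading term -2·x^3: subtract (-2·x)·g(x) = -2·x^3 + 4·x^2 + 6·x, leaving -2·x^2 + 4·x + 6
  leading term -2·x^2: subtract (-2)·g(x) = -2·x^2 + 4·x + 6, leaving 0
The remainder is 0, so f(x) = g(x) · h(x) with h(x) = -2·x - 2. Hence g | f, i.e. f ∈ (g).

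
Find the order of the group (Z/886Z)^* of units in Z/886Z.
|(Z/886Z)^*| = 442

(Z/886Z)^* consists of the classes a with gcd(a, 886) = 1, so its order is φ(886). φ is multiplicative, with φ(p^e) = p^e − p^(e−1). Factorise 886 = 2 · 443. Then
  φ(886) = (2 − 1) · (443 − 1) = 1 · 442 = 442.
Thus |(Z/886Z)^*| = 442.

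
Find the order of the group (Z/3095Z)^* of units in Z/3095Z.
|(Z/3095Z)^*| = 2472

(Z/3095Z)^* consists of the classes a with gcd(a, 3095) = 1, so its order is φ(3095). φ is multiplicative, with φ(p^e) = p^e − p^(e−1). Factorise 3095 = 5 · 619. Then
  φ(3095) = (5 − 1) · (619 − 1) = 4 · 618 = 2472.
Thus |(Z/3095Z)^*| = 2472.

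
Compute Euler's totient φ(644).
φ is multiplicative, with φ(p^e) = p^e − p^(e−1). Factorise 644 = 2^2 · 7 · 23. Then
  φ(644) = (2^2 − 2^1) · (7 − 1) · (23 − 1) = 2 · 6 · 22 = 264.

Final answer: φ(644) = 264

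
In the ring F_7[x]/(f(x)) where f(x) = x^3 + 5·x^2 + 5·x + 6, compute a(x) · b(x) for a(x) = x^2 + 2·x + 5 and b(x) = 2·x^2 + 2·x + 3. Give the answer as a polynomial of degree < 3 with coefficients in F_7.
a · b ≡ 6·x^2 + 3·x + 4 (mod f(x))

Multiply as integer polynomials: a · b = 2·x^4 + 6·x^3 + 17·x^2 + 16·x + 15. Reducing coefficients mod 7: a · b ≡ 2·x^4 + 6·x^3 + 3·x^2 + 2·x + 1. Now divide by f(x) = x^3 + 5·x^2 + 5·x + 6 in F_7[x], eliminating the leading term at each step:
  leading term 2·x^4: subtract (2·x)·f(x) = 2·x^4 + 3·x^3 + 3·x^2 + 5·x, leaving 3·x^3 + 4·x + 1 (coefficients mod 7)
  leading term 3·x^3: subtract (3)·f(x) = 3·x^3 + x^2 + x + 4, leaving 6·x^2 + 3·x + 4 (coefficients mod 7)
The degree is now < 3, so this is the remainder. Hence a · b ≡ 6·x^2 + 3·x + 4 in F_7[x]/(f).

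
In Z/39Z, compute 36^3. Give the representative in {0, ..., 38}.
Use repeated squaring. Binary(3) = 11. Walk through the bits of the exponent 3 left-to-right: at each bit after the leading one, square the running value, then multiply by 36 if the bit is 1 (always reducing mod 39):
  bit 1 = 1 (leading): start with 36.
  bit 2 = 1: square 36^2 = 1296 ≡ 9; bit is 1, so multiply 9·36 = 324 ≡ 12 (mod 39).
Final value: 36^3 ≡ 12 (mod 39).

Final answer: 12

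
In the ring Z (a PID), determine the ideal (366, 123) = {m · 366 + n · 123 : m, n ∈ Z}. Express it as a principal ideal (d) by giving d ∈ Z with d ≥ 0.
(366, 123) = (3); d = 3

In the PID Z, (a, b) is generated by gcd(a, b). Compute gcd(366, 123) with the extended Euclidean algorithm, tracking rows (r, s, t) with s·366 + t·123 = r:
  row A: (366, 1, 0)   [1·366 + 0·123 = 366]
  row B: (123, 0, 1)   [0·366 + 1·123 = 123]
  366 = 2·123 + 120   → row C = row A − 2·row B = (120, 1, −2)   [check: 1·366 − 2·123 = 120]
  123 = 1·120 + 3   → row D = row B − 1·row C = (3, −1, 3)   [check: −1·366 + 3·123 = 3]
  120 = 40·3 + 0   → remainder 0, stop. gcd = 3 (last nonzero row D).
So gcd(366, 123) = 3, with Bézout identity −1·366 + 3·123 = 3. Containment (⊇): the Bézout identity exhibits 3 as an element of (366, 123), giving (3) ⊆ (366, 123). Containment (⊆): since 3 | 366 and 3 | 123 (366 = 3·122, 123 = 3·41), every Z-linear combination of 366 and 123 is divisible by 3, so (366, 123) ⊆ (3). Therefore (366, 123) = (3), d = 3.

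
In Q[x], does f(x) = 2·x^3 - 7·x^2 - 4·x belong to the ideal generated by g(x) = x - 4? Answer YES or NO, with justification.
In Q[x] the ideal (g) consists of all multiples of g, so f ∈ (g) iff g | f, i.e. iff the remainder of f on division by g is 0. Divide f by g (g is monic, so eliminate the leading term of the running remainder at each step):
  leading term 2·x^3: subtract (2·x^2)·g(x) = 2·x^3 - 8·x^2, leaving x^2 - 4·x
  leading term x^2: subtract (x)·g(x) = x^2 - 4·x, leaving 0
The remainder is 0, so f(x) = g(x) · h(x) with h(x) = 2·x^2 + x. Hence g | f, i.e. f ∈ (g).

Final answer: YES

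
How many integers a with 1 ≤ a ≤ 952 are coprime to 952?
384

The number of a ∈ {1, ..., 952} with gcd(a, 952) = 1 is by definition Euler's totient φ(952). φ is multiplicative, with φ(p^e) = p^e − p^(e−1). Factorise 952 = 2^3 · 7 · 17. Then
  φ(952) = (2^3 − 2^2) · (7 − 1) · (17 − 1) = 4 · 6 · 16 = 384.
So there are 384 such integers.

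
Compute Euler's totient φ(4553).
φ(4553) = 4368

φ is multiplicative, with φ(p^e) = p^e − p^(e−1). Factorise 4553 = 29 · 157. Then
  φ(4553) = (29 − 1) · (157 − 1) = 28 · 156 = 4368.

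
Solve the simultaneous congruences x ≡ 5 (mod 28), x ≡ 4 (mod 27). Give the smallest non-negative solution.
The moduli 28, 27 are pairwise coprime, so by the CRT there is a unique solution mod 28·27 = 756.
Solve by successive substitution. Start with x ≡ 5 (mod 28).
  Combine with x ≡ 4 (mod 27): write x = 5 + 28·t and require 5 + 28·t ≡ 4 (mod 27), i.e. 28·t ≡ 4 − 5 ≡ 26 (mod 27). Since 28^(−1) ≡ 1 (mod 27) (28 ≡ 1 (mod 27)), t ≡ 1·26 ≡ 26 (mod 27). So x ≡ 5 + 28·26 = 733 (mod 756).
Unique solution in [0, 756): x = 733.

Final answer: x ≡ 733 (mod 756); the representative in [0, 756) is 733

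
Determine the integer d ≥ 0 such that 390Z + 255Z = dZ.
In the PID Z, (a, b) is generated by gcd(a, b). Compute gcd(390, 255) with the extended Euclidean algorithm, tracking rows (r, s, t) with s·390 + t·255 = r:
  row A: (390, 1, 0)   [1·390 + 0·255 = 390]
  row B: (255, 0, 1)   [0·390 + 1·255 = 255]
  390 = 1·255 + 135   → row C = row A − 1·row B = (135, 1, −1)   [check: 1·390 − 1·255 = 135]
  255 = 1·135 + 120   → row D = row B − 1·row C = (120, −1, 2)   [check: −1·390 + 2·255 = 120]
  135 = 1·120 + 15   → row E = row C − 1·row D = (15, 2, −3)   [check: 2·390 − 3·255 = 15]
  120 = 8·15 + 0   → remainder 0, stop. gcd = 15 (last nonzero row E).
So gcd(390, 255) = 15, with Bézout identity 2·390 − 3·255 = 15. Containment (⊇): the Bézout identity exhibits 15 as an element of (390, 255), giving (15) ⊆ (390, 255). Containment (⊆): since 15 | 390 and 15 | 255 (390 = 15·26, 255 = 15·17), every Z-linear combination of 390 and 255 is divisible by 15, so (390, 255) ⊆ (15). Therefore (390, 255) = (15), d = 15.

Final answer: (390, 255) = (15); d = 15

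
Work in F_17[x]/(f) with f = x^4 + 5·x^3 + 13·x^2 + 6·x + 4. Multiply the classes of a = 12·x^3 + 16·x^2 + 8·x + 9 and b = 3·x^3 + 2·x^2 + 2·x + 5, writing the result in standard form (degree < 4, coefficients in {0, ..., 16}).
a · b ≡ 2·x^3 + 2·x^2 + 3·x + 15 (mod f(x))

Multiply as integer polynomials: a · b = 36·x^6 + 72·x^5 + 80·x^4 + 135·x^3 + 114·x^2 + 58·x + 45. Reducing coefficients mod 17: a · b ≡ 2·x^6 + 4·x^5 + 12·x^4 + 16·x^3 + 12·x^2 + 7·x + 11. Now divide by f(x) = x^4 + 5·x^3 + 13·x^2 + 6·x + 4 in F_17[x], eliminating the leading term at each step:
  leading term 2·x^6: subtract (2·x^2)·f(x) = 2·x^6 + 10·x^5 + 9·x^4 + 12·x^3 + 8·x^2, leaving 11·x^5 + 3·x^4 + 4·x^3 + 4·x^2 + 7·x + 11 (coefficients mod 17)
  leading term 11·x^5: subtract (11·x)·f(x) = 11·x^5 + 4·x^4 + 7·x^3 + 15·x^2 + 10·x, leaving 16·x^4 + 14·x^3 + 6·x^2 + 14·x + 11 (coefficients mod 17)
  leading term 16·x^4: subtract (16)·f(x) = 16·x^4 + 12·x^3 + 4·x^2 + 11·x + 13, leaving 2·x^3 + 2·x^2 + 3·x + 15 (coefficients mod 17)
The degree is now < 4, so this is the remainder. Hence a · b ≡ 2·x^3 + 2·x^2 + 3·x + 15 in F_17[x]/(f).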